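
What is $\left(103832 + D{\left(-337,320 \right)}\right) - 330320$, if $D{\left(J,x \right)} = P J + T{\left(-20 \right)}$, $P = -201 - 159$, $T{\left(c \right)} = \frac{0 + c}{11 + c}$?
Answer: $- \frac{946492}{9} \approx -1.0517 \cdot 10^{5}$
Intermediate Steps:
$T{\left(c \right)} = \frac{c}{11 + c}$
$P = -360$
$D{\left(J,x \right)} = \frac{20}{9} - 360 J$ ($D{\left(J,x \right)} = - 360 J - \frac{20}{11 - 20} = - 360 J - \frac{20}{-9} = - 360 J - - \frac{20}{9} = - 360 J + \frac{20}{9} = \frac{20}{9} - 360 J$)
$\left(103832 + D{\left(-337,320 \right)}\right) - 330320 = \left(103832 + \left(\frac{20}{9} - -121320\right)\right) - 330320 = \left(103832 + \left(\frac{20}{9} + 121320\right)\right) - 330320 = \left(103832 + \frac{1091900}{9}\right) - 330320 = \frac{2026388}{9} - 330320 = - \frac{946492}{9}$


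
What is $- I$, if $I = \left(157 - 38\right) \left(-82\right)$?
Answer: $9758$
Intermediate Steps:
$I = -9758$ ($I = 119 \left(-82\right) = -9758$)
$- I = \left(-1\right) \left(-9758\right) = 9758$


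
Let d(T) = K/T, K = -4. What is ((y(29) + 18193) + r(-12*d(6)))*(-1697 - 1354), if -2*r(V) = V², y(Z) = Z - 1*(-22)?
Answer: -55564812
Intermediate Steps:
d(T) = -4/T
y(Z) = 22 + Z (y(Z) = Z + 22 = 22 + Z)
r(V) = -V²/2
((y(29) + 18193) + r(-12*d(6)))*(-1697 - 1354) = (((22 + 29) + 18193) - (-(-48)/6)²/2)*(-1697 - 1354) = ((51 + 18193) - (-(-48)/6)²/2)*(-3051) = (18244 - (-12*(-⅔))²/2)*(-3051) = (18244 - ½*8²)*(-3051) = (18244 - ½*64)*(-3051) = (18244 - 32)*(-3051) = 18212*(-3051) = -55564812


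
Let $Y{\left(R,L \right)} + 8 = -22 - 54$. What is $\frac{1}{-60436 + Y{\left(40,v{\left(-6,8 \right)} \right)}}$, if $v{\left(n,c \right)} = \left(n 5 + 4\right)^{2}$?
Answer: $- \frac{1}{60520} \approx -1.6523 \cdot 10^{-5}$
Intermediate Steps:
$v{\left(n,c \right)} = \left(4 + 5 n\right)^{2}$ ($v{\left(n,c \right)} = \left(5 n + 4\right)^{2} = \left(4 + 5 n\right)^{2}$)
$Y{\left(R,L \right)} = -84$ ($Y{\left(R,L \right)} = -8 - 76 = -84$)
$\frac{1}{-60436 + Y{\left(40,v{\left(-6,8 \right)} \right)}} = \frac{1}{-60436 - 84} = \frac{1}{-60520} = - \frac{1}{60520}$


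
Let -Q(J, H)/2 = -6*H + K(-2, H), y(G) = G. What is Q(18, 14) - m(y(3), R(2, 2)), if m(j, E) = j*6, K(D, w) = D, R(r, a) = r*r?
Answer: 154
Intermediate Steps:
R(r, a) = r**2
Q(J, H) = 4 + 12*H (Q(J, H) = -2*(-6*H - 2) = -2*(-2 - 6*H) = 4 + 12*H)
m(j, E) = 6*j
Q(18, 14) - m(y(3), R(2, 2)) = (4 + 12*14) - 6*3 = (4 + 168) - 1*18 = 172 - 18 = 154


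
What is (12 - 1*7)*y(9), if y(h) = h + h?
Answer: 90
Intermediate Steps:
y(h) = 2*h
(12 - 1*7)*y(9) = (12 - 1*7)*(2*9) = (12 - 7)*18 = 5*18 = 90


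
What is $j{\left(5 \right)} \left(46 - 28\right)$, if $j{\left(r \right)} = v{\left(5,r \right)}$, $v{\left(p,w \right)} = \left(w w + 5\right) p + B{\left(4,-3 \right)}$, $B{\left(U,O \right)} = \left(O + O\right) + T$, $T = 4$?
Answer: $2664$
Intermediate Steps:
$B{\left(U,O \right)} = 4 + 2 O$ ($B{\left(U,O \right)} = \left(O + O\right) + 4 = 2 O + 4 = 4 + 2 O$)
$v{\left(p,w \right)} = -2 + p \left(5 + w^{2}\right)$ ($v{\left(p,w \right)} = \left(w w + 5\right) p + \left(4 + 2 \left(-3\right)\right) = \left(w^{2} + 5\right) p + \left(4 - 6\right) = \left(5 + w^{2}\right) p - 2 = p \left(5 + w^{2}\right) - 2 = -2 + p \left(5 + w^{2}\right)$)
$j{\left(r \right)} = 23 + 5 r^{2}$ ($j{\left(r \right)} = -2 + 5 \cdot 5 + 5 r^{2} = -2 + 25 + 5 r^{2} = 23 + 5 r^{2}$)
$j{\left(5 \right)} \left(46 - 28\right) = \left(23 + 5 \cdot 5^{2}\right) \left(46 - 28\right) = \left(23 + 5 \cdot 25\right) \left(46 - 28\right) = \left(23 + 125\right) 18 = 148 \cdot 18 = 2664$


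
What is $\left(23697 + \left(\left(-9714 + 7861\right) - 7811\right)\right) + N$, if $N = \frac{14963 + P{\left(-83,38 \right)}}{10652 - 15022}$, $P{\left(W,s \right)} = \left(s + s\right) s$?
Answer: $\frac{61306359}{4370} \approx 14029.0$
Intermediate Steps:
$P{\left(W,s \right)} = 2 s^{2}$ ($P{\left(W,s \right)} = 2 s s = 2 s^{2}$)
$N = - \frac{17851}{4370}$ ($N = \frac{14963 + 2 \cdot 38^{2}}{10652 - 15022} = \frac{14963 + 2 \cdot 1444}{-4370} = \left(14963 + 2888\right) \left(- \frac{1}{4370}\right) = 17851 \left(- \frac{1}{4370}\right) = - \frac{17851}{4370} \approx -4.0849$)
$\left(23697 + \left(\left(-9714 + 7861\right) - 7811\right)\right) + N = \left(23697 + \left(\left(-9714 + 7861\right) - 7811\right)\right) - \frac{17851}{4370} = \left(23697 - 9664\right) - \frac{17851}{4370} = 14033 - \frac{17851}{4370} = \frac{61306359}{4370}$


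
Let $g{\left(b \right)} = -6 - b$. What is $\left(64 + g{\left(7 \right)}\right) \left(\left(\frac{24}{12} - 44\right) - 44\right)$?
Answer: $-4386$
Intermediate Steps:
$\left(64 + g{\left(7 \right)}\right) \left(\left(\frac{24}{12} - 44\right) - 44\right) = \left(64 - 13\right) \left(\left(\frac{24}{12} - 44\right) - 44\right) = \left(64 - 13\right) \left(\left(24 \cdot \frac{1}{12} - 44\right) - 44\right) = \left(64 - 13\right) \left(\left(2 - 44\right) - 44\right) = 51 \left(-42 - 44\right) = 51 \left(-86\right) = -4386$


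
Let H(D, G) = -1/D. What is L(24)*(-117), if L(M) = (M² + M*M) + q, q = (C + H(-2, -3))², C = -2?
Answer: -540189/4 ≈ -1.3505e+5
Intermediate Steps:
q = 9/4 (q = (-2 - 1/(-2))² = (-2 - 1*(-½))² = (-2 + ½)² = (-3/2)² = 9/4 ≈ 2.2500)
L(M) = 9/4 + 2*M² (L(M) = (M² + M*M) + 9/4 = (M² + M²) + 9/4 = 2*M² + 9/4 = 9/4 + 2*M²)
L(24)*(-117) = (9/4 + 2*24²)*(-117) = (9/4 + 2*576)*(-117) = (9/4 + 1152)*(-117) = (4617/4)*(-117) = -540189/4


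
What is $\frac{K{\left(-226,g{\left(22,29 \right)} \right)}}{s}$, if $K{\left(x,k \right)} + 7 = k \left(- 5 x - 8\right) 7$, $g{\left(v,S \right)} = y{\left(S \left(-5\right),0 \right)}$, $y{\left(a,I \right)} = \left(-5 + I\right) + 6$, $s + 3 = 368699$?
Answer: $\frac{7847}{368696} \approx 0.021283$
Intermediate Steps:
$s = 368696$ ($s = -3 + 368699 = 368696$)
$y{\left(a,I \right)} = 1 + I$
$g{\left(v,S \right)} = 1$ ($g{\left(v,S \right)} = 1 + 0 = 1$)
$K{\left(x,k \right)} = -7 + 7 k \left(-8 - 5 x\right)$ ($K{\left(x,k \right)} = -7 + k \left(- 5 x - 8\right) 7 = -7 + k \left(-8 - 5 x\right) 7 = -7 + 7 k \left(-8 - 5 x\right)$)
$\frac{K{\left(-226,g{\left(22,29 \right)} \right)}}{s} = \frac{-7 - 56 - 35 \left(-226\right)}{368696} = \left(-7 - 56 + 7910\right) \frac{1}{368696} = 7847 \cdot \frac{1}{368696} = \frac{7847}{368696}$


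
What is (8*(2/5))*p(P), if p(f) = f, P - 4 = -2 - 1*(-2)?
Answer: 64/5 ≈ 12.800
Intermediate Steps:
P = 4 (P = 4 + (-2 - 1*(-2)) = 4 + (-2 + 2) = 4 + 0 = 4)
(8*(2/5))*p(P) = (8*(2/5))*4 = (8*(2*(⅕)))*4 = (8*(⅖))*4 = (16/5)*4 = 64/5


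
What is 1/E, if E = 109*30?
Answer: 1/3270 ≈ 0.00030581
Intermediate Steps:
E = 3270
1/E = 1/3270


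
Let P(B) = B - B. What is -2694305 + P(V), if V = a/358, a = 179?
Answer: -2694305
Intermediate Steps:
V = ½ (V = 179/358 = 179*(1/358) = ½ ≈ 0.50000)
P(B) = 0
-2694305 + P(V) = -2694305 + 0 = -2694305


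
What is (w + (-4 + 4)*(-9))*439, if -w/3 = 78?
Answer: -102726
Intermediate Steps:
w = -234 (w = -3*78 = -234)
(w + (-4 + 4)*(-9))*439 = (-234 + (-4 + 4)*(-9))*439 = (-234 + 0*(-9))*439 = (-234 + 0)*439 = -234*439 = -102726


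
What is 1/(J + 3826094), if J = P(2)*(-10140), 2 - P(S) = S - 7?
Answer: 1/3755114 ≈ 2.6630e-7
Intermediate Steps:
P(S) = 9 - S (P(S) = 2 - (S - 7) = 2 - (-7 + S) = 2 + (7 - S) = 9 - S)
J = -70980 (J = (9 - 1*2)*(-10140) = (9 - 2)*(-10140) = 7*(-10140) = -70980)
1/(J + 3826094) = 1/(-70980 + 3826094) = 1/3755114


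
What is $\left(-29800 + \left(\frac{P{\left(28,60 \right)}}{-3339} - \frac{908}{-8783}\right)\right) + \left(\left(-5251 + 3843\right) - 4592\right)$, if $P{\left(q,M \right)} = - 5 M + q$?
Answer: $- \frac{1049881023812}{29326437} \approx -35800.0$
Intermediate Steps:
$P{\left(q,M \right)} = q - 5 M$
$\left(-29800 + \left(\frac{P{\left(28,60 \right)}}{-3339} - \frac{908}{-8783}\right)\right) + \left(\left(-5251 + 3843\right) - 4592\right) = \left(-29800 + \left(\frac{28 - 300}{-3339} - \frac{908}{-8783}\right)\right) + \left(\left(-5251 + 3843\right) - 4592\right) = \left(-29800 + \left(\left(28 - 300\right) \left(- \frac{1}{3339}\right) - - \frac{908}{8783}\right)\right) - 6000 = \left(-29800 + \left(\left(-272\right) \left(- \frac{1}{3339}\right) + \frac{908}{8783}\right)\right) - 6000 = \left(-29800 + \left(\frac{272}{3339} + \frac{908}{8783}\right)\right) - 6000 = \left(-29800 + \frac{5420788}{29326437}\right) - 6000 = - \frac{873922401812}{29326437} - 6000 = - \frac{1049881023812}{29326437}$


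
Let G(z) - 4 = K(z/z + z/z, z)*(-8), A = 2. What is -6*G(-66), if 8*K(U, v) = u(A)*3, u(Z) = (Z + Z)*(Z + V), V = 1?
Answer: 192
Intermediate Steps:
u(Z) = 2*Z*(1 + Z) (u(Z) = (Z + Z)*(Z + 1) = (2*Z)*(1 + Z) = 2*Z*(1 + Z))
K(U, v) = 9/2 (K(U, v) = ((2*2*(1 + 2))*3)/8 = ((2*2*3)*3)/8 = (12*3)/8 = (⅛)*36 = 9/2)
G(z) = -32 (G(z) = 4 + (9/2)*(-8) = 4 - 36 = -32)
-6*G(-66) = -6*(-32) = 192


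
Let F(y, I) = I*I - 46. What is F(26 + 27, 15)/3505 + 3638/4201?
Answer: 13503169/14724505 ≈ 0.91705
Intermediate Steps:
F(y, I) = -46 + I² (F(y, I) = I² - 46 = -46 + I²)
F(26 + 27, 15)/3505 + 3638/4201 = (-46 + 15²)/3505 + 3638/4201 = (-46 + 225)*(1/3505) + 3638*(1/4201) = 179*(1/3505) + 3638/4201 = 179/3505 + 3638/4201 = 13503169/14724505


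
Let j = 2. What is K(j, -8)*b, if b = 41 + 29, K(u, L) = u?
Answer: 140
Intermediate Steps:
b = 70
K(j, -8)*b = 2*70 = 140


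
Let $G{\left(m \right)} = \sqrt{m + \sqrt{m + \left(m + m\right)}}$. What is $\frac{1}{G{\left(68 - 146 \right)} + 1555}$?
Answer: $\frac{1}{1555 + \sqrt{3} \sqrt{-26 + i \sqrt{26}}} \approx 0.00064271 - 3.666 \cdot 10^{-6} i$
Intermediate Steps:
$G{\left(m \right)} = \sqrt{m + \sqrt{3} \sqrt{m}}$ ($G{\left(m \right)} = \sqrt{m + \sqrt{m + 2 m}} = \sqrt{m + \sqrt{3 m}} = \sqrt{m + \sqrt{3} \sqrt{m}}$)
$\frac{1}{G{\left(68 - 146 \right)} + 1555} = \frac{1}{\sqrt{\left(68 - 146\right) + \sqrt{3} \sqrt{68 - 146}} + 1555} = \frac{1}{\sqrt{-78 + \sqrt{3} \sqrt{-78}} + 1555} = \frac{1}{\sqrt{-78 + \sqrt{3} i \sqrt{78}} + 1555} = \frac{1}{\sqrt{-78 + 3 i \sqrt{26}} + 1555} = \frac{1}{1555 + \sqrt{-78 + 3 i \sqrt{26}}}$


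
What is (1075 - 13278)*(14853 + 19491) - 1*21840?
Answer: -419121672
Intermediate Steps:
(1075 - 13278)*(14853 + 19491) - 1*21840 = -12203*34344 - 21840 = -419099832 - 21840 = -419121672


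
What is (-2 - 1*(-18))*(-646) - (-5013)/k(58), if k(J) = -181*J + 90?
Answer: -107582101/10408 ≈ -10336.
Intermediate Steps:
k(J) = 90 - 181*J
(-2 - 1*(-18))*(-646) - (-5013)/k(58) = (-2 - 1*(-18))*(-646) - (-5013)/(90 - 181*58) = (-2 + 18)*(-646) - (-5013)/(90 - 10498) = 16*(-646) - (-5013)/(-10408) = -10336 - (-5013)*(-1)/10408 = -10336 - 1*5013/10408 = -10336 - 5013/10408 = -107582101/10408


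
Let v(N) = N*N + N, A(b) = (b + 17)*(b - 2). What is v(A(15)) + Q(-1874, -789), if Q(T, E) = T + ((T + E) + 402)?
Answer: 169337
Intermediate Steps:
Q(T, E) = 402 + E + 2*T (Q(T, E) = T + ((E + T) + 402) = T + (402 + E + T) = 402 + E + 2*T)
A(b) = (-2 + b)*(17 + b) (A(b) = (17 + b)*(-2 + b) = (-2 + b)*(17 + b))
v(N) = N + N² (v(N) = N² + N = N + N²)
v(A(15)) + Q(-1874, -789) = (-34 + 15² + 15*15)*(1 + (-34 + 15² + 15*15)) + (402 - 789 + 2*(-1874)) = (-34 + 225 + 225)*(1 + (-34 + 225 + 225)) + (402 - 789 - 3748) = 416*(1 + 416) - 4135 = 416*417 - 4135 = 173472 - 4135 = 169337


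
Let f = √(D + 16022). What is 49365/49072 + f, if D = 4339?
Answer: 49365/49072 + √20361 ≈ 143.70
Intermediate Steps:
f = √20361 (f = √(4339 + 16022) = √20361 ≈ 142.69)
49365/49072 + f = 49365/49072 + √20361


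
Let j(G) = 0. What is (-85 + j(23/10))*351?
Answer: -29835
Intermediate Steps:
(-85 + j(23/10))*351 = (-85 + 0)*351 = -85*351 = -29835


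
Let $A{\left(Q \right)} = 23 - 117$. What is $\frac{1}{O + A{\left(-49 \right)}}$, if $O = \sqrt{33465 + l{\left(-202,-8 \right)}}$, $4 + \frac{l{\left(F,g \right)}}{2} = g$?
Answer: $\frac{94}{24605} + \frac{\sqrt{33441}}{24605} \approx 0.011253$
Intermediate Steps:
$A{\left(Q \right)} = -94$ ($A{\left(Q \right)} = 23 - 117 = -94$)
$l{\left(F,g \right)} = -8 + 2 g$
$O = \sqrt{33441}$ ($O = \sqrt{33465 + \left(-8 + 2 \left(-8\right)\right)} = \sqrt{33465 - 24} = \sqrt{33441} \approx 182.87$)
$\frac{1}{O + A{\left(-49 \right)}} = \frac{1}{\sqrt{33441} - 94} = \frac{1}{-94 + \sqrt{33441}}$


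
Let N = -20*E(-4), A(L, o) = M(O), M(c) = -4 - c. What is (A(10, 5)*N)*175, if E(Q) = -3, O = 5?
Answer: -94500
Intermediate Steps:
A(L, o) = -9 (A(L, o) = -4 - 1*5 = -4 - 5 = -9)
N = 60 (N = -20*(-3) = 60)
(A(10, 5)*N)*175 = -9*60*175 = -540*175 = -94500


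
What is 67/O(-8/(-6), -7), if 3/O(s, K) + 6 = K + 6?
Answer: -469/3 ≈ -156.33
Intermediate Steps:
O(s, K) = 3/K (O(s, K) = 3/(-6 + (K + 6)) = 3/(-6 + (6 + K)) = 3/K)
67/O(-8/(-6), -7) = 67/((3/(-7))) = 67/((3*(-⅐))) = 67/(-3/7) = 67*(-7/3) = -469/3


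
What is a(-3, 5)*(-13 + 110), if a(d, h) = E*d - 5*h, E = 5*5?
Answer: -9700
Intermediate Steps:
E = 25
a(d, h) = -5*h + 25*d (a(d, h) = 25*d - 5*h = -5*h + 25*d)
a(-3, 5)*(-13 + 110) = (-5*5 + 25*(-3))*(-13 + 110) = (-25 - 75)*97 = -100*97 = -9700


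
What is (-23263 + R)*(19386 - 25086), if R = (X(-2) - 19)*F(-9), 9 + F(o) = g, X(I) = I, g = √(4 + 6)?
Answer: 131521800 + 119700*√10 ≈ 1.3190e+8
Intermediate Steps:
g = √10 ≈ 3.1623
F(o) = -9 + √10
R = 189 - 21*√10 (R = (-2 - 19)*(-9 + √10) = -21*(-9 + √10) = 189 - 21*√10 ≈ 122.59)
(-23263 + R)*(19386 - 25086) = (-23263 + (189 - 21*√10))*(19386 - 25086) = (-23074 - 21*√10)*(-5700) = 131521800 + 119700*√10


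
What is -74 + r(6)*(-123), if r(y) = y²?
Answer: -4502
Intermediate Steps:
-74 + r(6)*(-123) = -74 + 6²*(-123) = -74 + 36*(-123) = -74 - 4428 = -4502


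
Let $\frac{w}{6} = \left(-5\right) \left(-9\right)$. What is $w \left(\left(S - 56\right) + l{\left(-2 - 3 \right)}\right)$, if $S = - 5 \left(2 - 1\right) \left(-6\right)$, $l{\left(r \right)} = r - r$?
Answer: $-7020$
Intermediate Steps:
$l{\left(r \right)} = 0$
$w = 270$ ($w = 6 \left(\left(-5\right) \left(-9\right)\right) = 6 \cdot 45 = 270$)
$S = 30$ ($S = \left(-5\right) 1 \left(-6\right) = \left(-5\right) \left(-6\right) = 30$)
$w \left(\left(S - 56\right) + l{\left(-2 - 3 \right)}\right) = 270 \left(\left(30 - 56\right) + 0\right) = 270 \left(-26 + 0\right) = 270 \left(-26\right) = -7020$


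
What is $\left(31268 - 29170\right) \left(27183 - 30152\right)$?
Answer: $-6228962$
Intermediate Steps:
$\left(31268 - 29170\right) \left(27183 - 30152\right) = 2098 \left(-2969\right) = -6228962$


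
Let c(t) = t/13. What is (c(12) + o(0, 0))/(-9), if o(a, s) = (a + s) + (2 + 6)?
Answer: -116/117 ≈ -0.99145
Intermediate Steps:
o(a, s) = 8 + a + s (o(a, s) = (a + s) + 8 = 8 + a + s)
c(t) = t/13 (c(t) = t*(1/13) = t/13)
(c(12) + o(0, 0))/(-9) = ((1/13)*12 + (8 + 0 + 0))/(-9) = -(12/13 + 8)/9 = -⅑*116/13 = -116/117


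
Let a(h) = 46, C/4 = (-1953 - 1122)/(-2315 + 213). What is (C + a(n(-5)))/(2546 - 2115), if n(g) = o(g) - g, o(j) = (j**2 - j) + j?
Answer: 54496/452981 ≈ 0.12031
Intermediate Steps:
o(j) = j**2
n(g) = g**2 - g
C = 6150/1051 (C = 4*((-1953 - 1122)/(-2315 + 213)) = 4*(-3075/(-2102)) = 4*(-3075*(-1/2102)) = 4*(3075/2102) = 6150/1051 ≈ 5.8516)
(C + a(n(-5)))/(2546 - 2115) = (6150/1051 + 46)/(2546 - 2115) = (54496/1051)/431 = (54496/1051)*(1/431) = 54496/452981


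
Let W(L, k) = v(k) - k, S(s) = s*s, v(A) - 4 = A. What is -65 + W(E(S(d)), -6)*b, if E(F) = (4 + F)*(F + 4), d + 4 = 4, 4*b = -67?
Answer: -132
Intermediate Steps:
v(A) = 4 + A
b = -67/4 (b = (¼)*(-67) = -67/4 ≈ -16.750)
d = 0 (d = -4 + 4 = 0)
S(s) = s²
E(F) = (4 + F)² (E(F) = (4 + F)*(4 + F) = (4 + F)²)
W(L, k) = 4 (W(L, k) = (4 + k) - k = 4)
-65 + W(E(S(d)), -6)*b = -65 + 4*(-67/4) = -65 - 67 = -132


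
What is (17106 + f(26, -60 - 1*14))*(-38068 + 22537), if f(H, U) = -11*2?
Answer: -265331604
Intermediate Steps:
f(H, U) = -22
(17106 + f(26, -60 - 1*14))*(-38068 + 22537) = (17106 - 22)*(-38068 + 22537) = 17084*(-15531) = -265331604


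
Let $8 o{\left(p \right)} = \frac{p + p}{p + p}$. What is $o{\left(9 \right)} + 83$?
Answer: $\frac{665}{8} \approx 83.125$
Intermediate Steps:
$o{\left(p \right)} = \frac{1}{8}$ ($o{\left(p \right)} = \frac{\left(p + p\right) \frac{1}{p + p}}{8} = \frac{2 p \frac{1}{2 p}}{8} = \frac{1}{8} \cdot 1 = \frac{1}{8}$)
$o{\left(9 \right)} + 83 = \frac{1}{8} + 83 = \frac{665}{8}$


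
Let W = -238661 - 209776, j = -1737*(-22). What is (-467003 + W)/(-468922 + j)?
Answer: 228860/107677 ≈ 2.1254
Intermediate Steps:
j = 38214
W = -448437
(-467003 + W)/(-468922 + j) = (-467003 - 448437)/(-468922 + 38214) = -915440/(-430708) = -915440*(-1/430708) = 228860/107677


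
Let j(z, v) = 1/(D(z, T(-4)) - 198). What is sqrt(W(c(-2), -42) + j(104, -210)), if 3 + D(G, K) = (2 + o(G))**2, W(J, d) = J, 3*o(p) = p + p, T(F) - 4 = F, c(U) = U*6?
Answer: I*sqrt(23217878145)/43987 ≈ 3.4641*I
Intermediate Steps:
c(U) = 6*U
T(F) = 4 + F
o(p) = 2*p/3 (o(p) = (p + p)/3 = (2*p)/3 = 2*p/3)
D(G, K) = -3 + (2 + 2*G/3)**2
j(z, v) = 1/(-201 + 4*(3 + z)**2/9) (j(z, v) = 1/((-3 + 4*(3 + z)**2/9) - 198) = 1/(-201 + 4*(3 + z)**2/9))
sqrt(W(c(-2), -42) + j(104, -210)) = sqrt(6*(-2) + 9/(-1809 + 4*(3 + 104)**2)) = sqrt(-12 + 9/(-1809 + 4*107**2)) = sqrt(-12 + 9/(-1809 + 4*11449)) = sqrt(-12 + 9/(-1809 + 45796)) = sqrt(-12 + 9/43987) = sqrt(-527835/43987) = I*sqrt(23217878145)/43987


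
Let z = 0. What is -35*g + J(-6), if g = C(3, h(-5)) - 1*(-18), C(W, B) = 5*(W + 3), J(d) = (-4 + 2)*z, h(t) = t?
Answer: -1680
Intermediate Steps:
J(d) = 0 (J(d) = (-4 + 2)*0 = -2*0 = 0)
C(W, B) = 15 + 5*W (C(W, B) = 5*(3 + W) = 15 + 5*W)
g = 48 (g = (15 + 5*3) - 1*(-18) = (15 + 15) + 18 = 30 + 18 = 48)
-35*g + J(-6) = -35*48 + 0 = -1680 + 0 = -1680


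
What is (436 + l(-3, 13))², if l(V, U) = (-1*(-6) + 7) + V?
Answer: 198916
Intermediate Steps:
l(V, U) = 13 + V (l(V, U) = (6 + 7) + V = 13 + V)
(436 + l(-3, 13))² = (436 + (13 - 3))² = (436 + 10)² = 446² = 198916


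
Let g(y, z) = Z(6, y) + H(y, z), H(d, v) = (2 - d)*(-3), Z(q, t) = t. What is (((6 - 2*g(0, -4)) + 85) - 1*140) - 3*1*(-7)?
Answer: -16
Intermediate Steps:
H(d, v) = -6 + 3*d
g(y, z) = -6 + 4*y (g(y, z) = y + (-6 + 3*y) = -6 + 4*y)
(((6 - 2*g(0, -4)) + 85) - 1*140) - 3*1*(-7) = (((6 - 2*(-6 + 4*0)) + 85) - 1*140) - 3*1*(-7) = (((6 - 2*(-6 + 0)) + 85) - 140) - 3*(-7) = (((6 - 2*(-6)) + 85) - 140) + 21 = (((6 + 12) + 85) - 140) + 21 = ((18 + 85) - 140) + 21 = (103 - 140) + 21 = -37 + 21 = -16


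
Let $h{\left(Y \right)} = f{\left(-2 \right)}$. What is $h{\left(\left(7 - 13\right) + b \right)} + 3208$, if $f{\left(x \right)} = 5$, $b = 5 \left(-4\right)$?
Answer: $3213$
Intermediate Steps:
$b = -20$
$h{\left(Y \right)} = 5$
$h{\left(\left(7 - 13\right) + b \right)} + 3208 = 5 + 3208 = 3213$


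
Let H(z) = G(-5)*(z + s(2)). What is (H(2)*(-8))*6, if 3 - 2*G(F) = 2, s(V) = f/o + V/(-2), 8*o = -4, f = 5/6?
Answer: 16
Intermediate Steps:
f = 5/6 (f = 5*(1/6) = 5/6 ≈ 0.83333)
o = -1/2 (o = (1/8)*(-4) = -1/2 ≈ -0.50000)
s(V) = -5/3 - V/2 (s(V) = 5/(6*(-1/2)) + V/(-2) = (5/6)*(-2) + V*(-1/2) = -5/3 - V/2)
G(F) = 1/2 (G(F) = 3/2 - 1/2*2 = 3/2 - 1 = 1/2)
H(z) = -4/3 + z/2 (H(z) = (z + (-5/3 - 1/2*2))/2 = (z + (-5/3 - 1))/2 = (z - 8/3)/2 = (-8/3 + z)/2 = -4/3 + z/2)
(H(2)*(-8))*6 = ((-4/3 + (1/2)*2)*(-8))*6 = ((-4/3 + 1)*(-8))*6 = -1/3*(-8)*6 = (8/3)*6 = 16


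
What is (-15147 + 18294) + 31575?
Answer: 34722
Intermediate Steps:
(-15147 + 18294) + 31575 = 3147 + 31575 = 34722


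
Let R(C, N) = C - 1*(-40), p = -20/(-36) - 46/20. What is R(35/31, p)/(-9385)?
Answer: -255/58187 ≈ -0.0043824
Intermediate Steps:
p = -157/90 (p = -20*(-1/36) - 46*1/20 = 5/9 - 23/10 = -157/90 ≈ -1.7444)
R(C, N) = 40 + C (R(C, N) = C + 40 = 40 + C)
R(35/31, p)/(-9385) = (40 + 35/31)/(-9385) = (40 + 35*(1/31))*(-1/9385) = (40 + 35/31)*(-1/9385) = (1275/31)*(-1/9385) = -255/58187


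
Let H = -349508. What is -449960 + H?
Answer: -799468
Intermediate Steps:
-449960 + H = -449960 - 349508 = -799468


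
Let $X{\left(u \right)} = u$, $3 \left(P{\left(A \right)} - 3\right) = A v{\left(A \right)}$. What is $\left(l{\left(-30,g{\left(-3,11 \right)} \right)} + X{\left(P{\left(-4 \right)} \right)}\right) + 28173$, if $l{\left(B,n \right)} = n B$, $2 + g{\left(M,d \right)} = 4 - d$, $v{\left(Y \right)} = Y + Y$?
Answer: $\frac{85370}{3} \approx 28457.0$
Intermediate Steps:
$v{\left(Y \right)} = 2 Y$
$P{\left(A \right)} = 3 + \frac{2 A^{2}}{3}$ ($P{\left(A \right)} = 3 + \frac{A 2 A}{3} = 3 + \frac{2 A^{2}}{3}$)
$g{\left(M,d \right)} = 2 - d$ ($g{\left(M,d \right)} = -2 - \left(-4 + d\right) = 2 - d$)
$l{\left(B,n \right)} = B n$
$\left(l{\left(-30,g{\left(-3,11 \right)} \right)} + X{\left(P{\left(-4 \right)} \right)}\right) + 28173 = \left(- 30 \left(2 - 11\right) + \left(3 + \frac{2 \left(-4\right)^{2}}{3}\right)\right) + 28173 = \left(- 30 \left(2 - 11\right) + \left(3 + \frac{2}{3} \cdot 16\right)\right) + 28173 = \left(\left(-30\right) \left(-9\right) + \left(3 + \frac{32}{3}\right)\right) + 28173 = \left(270 + \frac{41}{3}\right) + 28173 = \frac{851}{3} + 28173 = \frac{85370}{3}$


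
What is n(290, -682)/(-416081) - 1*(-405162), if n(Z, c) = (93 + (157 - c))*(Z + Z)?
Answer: 168579669562/416081 ≈ 4.0516e+5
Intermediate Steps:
n(Z, c) = 2*Z*(250 - c) (n(Z, c) = (250 - c)*(2*Z) = 2*Z*(250 - c))
n(290, -682)/(-416081) - 1*(-405162) = (2*290*(250 - 1*(-682)))/(-416081) - 1*(-405162) = (2*290*(250 + 682))*(-1/416081) + 405162 = (2*290*932)*(-1/416081) + 405162 = 540560*(-1/416081) + 405162 = -540560/416081 + 405162 = 168579669562/416081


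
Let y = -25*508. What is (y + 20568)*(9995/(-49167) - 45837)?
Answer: -17731936725832/49167 ≈ -3.6065e+8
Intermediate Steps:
y = -12700
(y + 20568)*(9995/(-49167) - 45837) = (-12700 + 20568)*(9995/(-49167) - 45837) = 7868*(9995*(-1/49167) - 45837) = 7868*(-9995/49167 - 45837) = 7868*(-2253677774/49167) = -17731936725832/49167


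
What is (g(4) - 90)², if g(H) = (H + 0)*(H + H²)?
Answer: 100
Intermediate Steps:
g(H) = H*(H + H²)
(g(4) - 90)² = (4²*(1 + 4) - 90)² = (16*5 - 90)² = (80 - 90)² = (-10)² = 100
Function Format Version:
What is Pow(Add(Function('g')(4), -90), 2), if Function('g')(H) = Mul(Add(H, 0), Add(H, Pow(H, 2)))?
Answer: 100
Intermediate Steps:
Function('g')(H) = Mul(H, Add(H, Pow(H, 2)))
Pow(Add(Function('g')(4), -90), 2) = Pow(Add(Mul(Pow(4, 2), Add(1, 4)), -90), 2) = Pow(Add(Mul(16, 5), -90), 2) = Pow(Add(80, -90), 2) = Pow(-10, 2) = 100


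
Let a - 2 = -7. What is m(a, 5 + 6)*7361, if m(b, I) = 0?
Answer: 0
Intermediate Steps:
a = -5 (a = 2 - 7 = -5)
m(a, 5 + 6)*7361 = 0*7361 = 0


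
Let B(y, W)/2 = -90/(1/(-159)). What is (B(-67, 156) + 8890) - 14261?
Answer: 23249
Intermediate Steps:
B(y, W) = 28620 (B(y, W) = 2*(-90/(1/(-159))) = 2*(-90/(-1/159)) = 2*(-90*(-159)) = 2*14310 = 28620)
(B(-67, 156) + 8890) - 14261 = (28620 + 8890) - 14261 = 37510 - 14261 = 23249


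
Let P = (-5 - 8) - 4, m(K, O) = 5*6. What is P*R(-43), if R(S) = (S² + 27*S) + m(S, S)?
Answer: -12206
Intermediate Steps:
m(K, O) = 30
R(S) = 30 + S² + 27*S (R(S) = (S² + 27*S) + 30 = 30 + S² + 27*S)
P = -17 (P = -13 - 4 = -17)
P*R(-43) = -17*(30 + (-43)² + 27*(-43)) = -17*(30 + 1849 - 1161) = -17*718 = -12206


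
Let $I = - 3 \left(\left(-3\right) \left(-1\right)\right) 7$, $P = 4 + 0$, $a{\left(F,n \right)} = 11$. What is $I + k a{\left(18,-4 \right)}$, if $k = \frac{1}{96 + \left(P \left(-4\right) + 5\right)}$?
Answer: $- \frac{5344}{85} \approx -62.871$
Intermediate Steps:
$P = 4$
$I = -63$ ($I = \left(-3\right) 3 \cdot 7 = \left(-9\right) 7 = -63$)
$k = \frac{1}{85}$ ($k = \frac{1}{96 + \left(4 \left(-4\right) + 5\right)} = \frac{1}{96 + \left(-16 + 5\right)} = \frac{1}{96 - 11} = \frac{1}{85} \approx 0.011765$)
$I + k a{\left(18,-4 \right)} = -63 + \frac{1}{85} \cdot 11 = -63 + \frac{11}{85} = - \frac{5344}{85}$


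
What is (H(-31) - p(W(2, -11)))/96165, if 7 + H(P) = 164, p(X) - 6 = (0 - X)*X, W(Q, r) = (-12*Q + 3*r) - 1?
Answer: 703/19233 ≈ 0.036552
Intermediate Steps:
W(Q, r) = -1 - 12*Q + 3*r
p(X) = 6 - X² (p(X) = 6 + (0 - X)*X = 6 + (-X)*X = 6 - X²)
H(P) = 157 (H(P) = -7 + 164 = 157)
(H(-31) - p(W(2, -11)))/96165 = (157 - (6 - (-1 - 12*2 + 3*(-11))²))/96165 = (157 - (6 - (-1 - 24 - 33)²))*(1/96165) = (157 - (6 - 1*(-58)²))*(1/96165) = (157 - (6 - 1*3364))*(1/96165) = (157 - (6 - 3364))*(1/96165) = (157 - 1*(-3358))*(1/96165) = (157 + 3358)*(1/96165) = 3515*(1/96165) = 703/19233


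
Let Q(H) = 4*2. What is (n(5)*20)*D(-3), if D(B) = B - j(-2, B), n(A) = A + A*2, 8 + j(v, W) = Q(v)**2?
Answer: -17700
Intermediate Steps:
Q(H) = 8
j(v, W) = 56 (j(v, W) = -8 + 8**2 = -8 + 64 = 56)
n(A) = 3*A (n(A) = A + 2*A = 3*A)
D(B) = -56 + B (D(B) = B - 1*56 = B - 56 = -56 + B)
(n(5)*20)*D(-3) = ((3*5)*20)*(-56 - 3) = (15*20)*(-59) = 300*(-59) = -17700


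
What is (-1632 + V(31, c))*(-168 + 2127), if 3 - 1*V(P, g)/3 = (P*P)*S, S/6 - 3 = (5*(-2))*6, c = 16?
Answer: 1928367117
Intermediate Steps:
S = -342 (S = 18 + 6*((5*(-2))*6) = 18 + 6*(-10*6) = 18 + 6*(-60) = 18 - 360 = -342)
V(P, g) = 9 + 1026*P² (V(P, g) = 9 - 3*P*P*(-342) = 9 - 3*P²*(-342) = 9 - (-1026)*P² = 9 + 1026*P²)
(-1632 + V(31, c))*(-168 + 2127) = (-1632 + (9 + 1026*31²))*(-168 + 2127) = (-1632 + (9 + 1026*961))*1959 = (-1632 + (9 + 985986))*1959 = (-1632 + 985995)*1959 = 984363*1959 = 1928367117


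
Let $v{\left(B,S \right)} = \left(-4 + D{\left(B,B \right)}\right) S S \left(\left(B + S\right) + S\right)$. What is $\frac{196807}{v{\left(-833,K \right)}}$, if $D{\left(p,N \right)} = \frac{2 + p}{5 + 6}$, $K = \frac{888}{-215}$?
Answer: $\frac{172122875639}{998373192768} \approx 0.1724$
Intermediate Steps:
$K = - \frac{888}{215}$ ($K = 888 \left(- \frac{1}{215}\right) = - \frac{888}{215} \approx -4.1302$)
$D{\left(p,N \right)} = \frac{2}{11} + \frac{p}{11}$ ($D{\left(p,N \right)} = \frac{2 + p}{11} = \left(2 + p\right) \frac{1}{11} = \frac{2}{11} + \frac{p}{11}$)
$v{\left(B,S \right)} = S^{2} \left(- \frac{42}{11} + \frac{B}{11}\right) \left(B + 2 S\right)$ ($v{\left(B,S \right)} = \left(-4 + \left(\frac{2}{11} + \frac{B}{11}\right)\right) S S \left(\left(B + S\right) + S\right) = \left(- \frac{42}{11} + \frac{B}{11}\right) S^{2} \left(B + 2 S\right) = S^{2} \left(- \frac{42}{11} + \frac{B}{11}\right) \left(B + 2 S\right)$)
$\frac{196807}{v{\left(-833,K \right)}} = \frac{196807}{\frac{1}{11} \left(- \frac{888}{215}\right)^{2} \left(\left(-833\right)^{2} - - \frac{74592}{215} - -34986 + 2 \left(-833\right) \left(- \frac{888}{215}\right)\right)} = \frac{196807}{\frac{1}{11} \cdot \frac{788544}{46225} \left(693889 + \frac{74592}{215} + 34986 + \frac{1479408}{215}\right)} = \frac{196807}{\frac{1}{11} \cdot \frac{788544}{46225} \cdot \frac{31652425}{43}} = \frac{196807}{\frac{998373192768}{874577}} = 196807 \cdot \frac{874577}{998373192768} = \frac{172122875639}{998373192768}$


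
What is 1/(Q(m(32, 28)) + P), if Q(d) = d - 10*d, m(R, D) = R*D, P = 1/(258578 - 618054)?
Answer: -359476/2898814465 ≈ -0.00012401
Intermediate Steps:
P = -1/359476 (P = 1/(-359476) = -1/359476 ≈ -2.7818e-6)
m(R, D) = D*R
Q(d) = -9*d
1/(Q(m(32, 28)) + P) = 1/(-252*32 - 1/359476) = 1/(-9*896 - 1/359476) = 1/(-8064 - 1/359476) = 1/(-2898814465/359476) = -359476/2898814465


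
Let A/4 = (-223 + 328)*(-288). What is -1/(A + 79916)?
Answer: 1/41044 ≈ 2.4364e-5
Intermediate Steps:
A = -120960 (A = 4*((-223 + 328)*(-288)) = 4*(105*(-288)) = 4*(-30240) = -120960)
-1/(A + 79916) = -1/(-120960 + 79916) = -1/(-41044) = -1*(-1/41044) = 1/41044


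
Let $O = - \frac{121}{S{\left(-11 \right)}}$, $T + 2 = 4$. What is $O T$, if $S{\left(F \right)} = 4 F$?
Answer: $\frac{11}{2} \approx 5.5$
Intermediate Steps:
$T = 2$ ($T = -2 + 4 = 2$)
$O = \frac{11}{4}$ ($O = - \frac{121}{4 \left(-11\right)} = - \frac{121}{-44} = \left(-121\right) \left(- \frac{1}{44}\right) = \frac{11}{4} \approx 2.75$)
$O T = \frac{11}{4} \cdot 2 = \frac{11}{2}$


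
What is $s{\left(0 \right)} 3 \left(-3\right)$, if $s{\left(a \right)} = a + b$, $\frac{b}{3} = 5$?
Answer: $-135$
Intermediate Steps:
$b = 15$ ($b = 3 \cdot 5 = 15$)
$s{\left(a \right)} = 15 + a$ ($s{\left(a \right)} = a + 15 = 15 + a$)
$s{\left(0 \right)} 3 \left(-3\right) = \left(15 + 0\right) 3 \left(-3\right) = 15 \cdot 3 \left(-3\right) = 45 \left(-3\right) = -135$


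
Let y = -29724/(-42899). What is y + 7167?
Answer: 307486857/42899 ≈ 7167.7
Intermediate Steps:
y = 29724/42899 (y = -29724*(-1/42899) = 29724/42899 ≈ 0.69288)
y + 7167 = 29724/42899 + 7167 = 307486857/42899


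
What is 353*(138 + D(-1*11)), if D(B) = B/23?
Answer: 1116539/23 ≈ 48545.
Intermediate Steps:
D(B) = B/23 (D(B) = B*(1/23) = B/23)
353*(138 + D(-1*11)) = 353*(138 + (-1*11)/23) = 353*(138 + (1/23)*(-11)) = 353*(138 - 11/23) = 353*(3163/23) = 1116539/23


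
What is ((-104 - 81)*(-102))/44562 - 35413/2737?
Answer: -36343498/2903957 ≈ -12.515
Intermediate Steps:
((-104 - 81)*(-102))/44562 - 35413/2737 = -185*(-102)*(1/44562) - 35413*1/2737 = 18870*(1/44562) - 5059/391 = 3145/7427 - 5059/391 = -36343498/2903957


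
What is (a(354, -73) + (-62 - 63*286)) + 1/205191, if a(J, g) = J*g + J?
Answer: -8939761487/205191 ≈ -43568.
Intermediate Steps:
a(J, g) = J + J*g
(a(354, -73) + (-62 - 63*286)) + 1/205191 = (354*(1 - 73) + (-62 - 63*286)) + 1/205191 = (354*(-72) + (-62 - 18018)) + 1/205191 = (-25488 - 18080) + 1/205191 = -43568 + 1/205191 = -8939761487/205191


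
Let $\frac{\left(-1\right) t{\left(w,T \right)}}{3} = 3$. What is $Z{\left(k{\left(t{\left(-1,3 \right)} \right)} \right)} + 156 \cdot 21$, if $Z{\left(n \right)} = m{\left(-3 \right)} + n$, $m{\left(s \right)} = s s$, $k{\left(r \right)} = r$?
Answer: $3276$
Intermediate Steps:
$t{\left(w,T \right)} = -9$ ($t{\left(w,T \right)} = \left(-3\right) 3 = -9$)
$m{\left(s \right)} = s^{2}$
$Z{\left(n \right)} = 9 + n$ ($Z{\left(n \right)} = \left(-3\right)^{2} + n = 9 + n$)
$Z{\left(k{\left(t{\left(-1,3 \right)} \right)} \right)} + 156 \cdot 21 = \left(9 - 9\right) + 156 \cdot 21 = 0 + 3276 = 3276$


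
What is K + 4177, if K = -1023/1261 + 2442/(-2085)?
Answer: 3658964476/876395 ≈ 4175.0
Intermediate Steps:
K = -1737439/876395 (K = -1023*1/1261 + 2442*(-1/2085) = -1023/1261 - 814/695 = -1737439/876395 ≈ -1.9825)
K + 4177 = -1737439/876395 + 4177 = 3658964476/876395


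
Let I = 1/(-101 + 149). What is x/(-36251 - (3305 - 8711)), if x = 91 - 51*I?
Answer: -1439/493520 ≈ -0.0029158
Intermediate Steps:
I = 1/48 ≈ 0.020833
x = 1439/16 (x = 91 - 51*1/48 = 91 - 17/16 = 1439/16 ≈ 89.938)
x/(-36251 - (3305 - 8711)) = 1439/(16*(-36251 - (3305 - 8711))) = 1439/(16*(-36251 - 1*(-5406))) = 1439/(16*(-36251 + 5406)) = (1439/16)/(-30845) = (1439/16)*(-1/30845) = -1439/493520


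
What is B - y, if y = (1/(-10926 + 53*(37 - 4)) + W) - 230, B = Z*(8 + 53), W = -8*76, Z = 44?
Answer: 32321395/9177 ≈ 3522.0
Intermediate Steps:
W = -608
B = 2684 (B = 44*(8 + 53) = 44*61 = 2684)
y = -7690327/9177 (y = (1/(-10926 + 53*(37 - 4)) - 608) - 230 = (1/(-10926 + 53*33) - 608) - 230 = (1/(-10926 + 1749) - 608) - 230 = (1/(-9177) - 608) - 230 = (-1/9177 - 608) - 230 = -5579617/9177 - 230 = -7690327/9177 ≈ -838.00)
B - y = 2684 - 1*(-7690327/9177) = 2684 + 7690327/9177 = 32321395/9177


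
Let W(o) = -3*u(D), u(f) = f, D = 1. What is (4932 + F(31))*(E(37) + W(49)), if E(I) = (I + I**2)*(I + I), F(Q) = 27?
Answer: 515939319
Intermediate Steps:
E(I) = 2*I*(I + I**2) (E(I) = (I + I**2)*(2*I) = 2*I*(I + I**2))
W(o) = -3 (W(o) = -3*1 = -3)
(4932 + F(31))*(E(37) + W(49)) = (4932 + 27)*(2*37**2*(1 + 37) - 3) = 4959*(2*1369*38 - 3) = 4959*(104044 - 3) = 4959*104041 = 515939319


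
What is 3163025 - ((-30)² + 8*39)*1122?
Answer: 1803161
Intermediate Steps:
3163025 - ((-30)² + 8*39)*1122 = 3163025 - (900 + 312)*1122 = 3163025 - 1212*1122 = 3163025 - 1*1359864 = 3163025 - 1359864 = 1803161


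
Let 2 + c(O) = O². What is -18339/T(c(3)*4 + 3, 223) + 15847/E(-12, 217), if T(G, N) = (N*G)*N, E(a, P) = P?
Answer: 787927090/10791193 ≈ 73.016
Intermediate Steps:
c(O) = -2 + O²
T(G, N) = G*N² (T(G, N) = (G*N)*N = G*N²)
-18339/T(c(3)*4 + 3, 223) + 15847/E(-12, 217) = -18339*1/(49729*((-2 + 3²)*4 + 3)) + 15847/217 = -18339*1/(49729*((-2 + 9)*4 + 3)) + 15847*(1/217) = -18339*1/(49729*(7*4 + 3)) + 15847/217 = -18339*1/(49729*(28 + 3)) + 15847/217 = -18339/(31*49729) + 15847/217 = -18339/1541599 + 15847/217 = 787927090/10791193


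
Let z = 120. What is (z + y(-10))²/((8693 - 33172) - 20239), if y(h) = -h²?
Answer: -200/22359 ≈ -0.0089449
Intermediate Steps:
(z + y(-10))²/((8693 - 33172) - 20239) = (120 - 1*(-10)²)²/((8693 - 33172) - 20239) = (120 - 1*100)²/(-24479 - 20239) = (120 - 100)²/(-44718) = 20²*(-1/44718) = 400*(-1/44718) = -200/22359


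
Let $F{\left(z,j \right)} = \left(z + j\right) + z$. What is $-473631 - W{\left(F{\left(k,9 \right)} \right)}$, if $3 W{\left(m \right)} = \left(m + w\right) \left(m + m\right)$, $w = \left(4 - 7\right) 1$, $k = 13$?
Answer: $- \frac{1423133}{3} \approx -4.7438 \cdot 10^{5}$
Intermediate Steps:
$F{\left(z,j \right)} = j + 2 z$ ($F{\left(z,j \right)} = \left(j + z\right) + z = j + 2 z$)
$w = -3$ ($w = \left(-3\right) 1 = -3$)
$W{\left(m \right)} = \frac{2 m \left(-3 + m\right)}{3}$ ($W{\left(m \right)} = \frac{\left(m - 3\right) \left(m + m\right)}{3} = \frac{\left(-3 + m\right) 2 m}{3} = \frac{2 m \left(-3 + m\right)}{3}$)
$-473631 - W{\left(F{\left(k,9 \right)} \right)} = -473631 - \frac{2 \left(9 + 2 \cdot 13\right) \left(-3 + \left(9 + 2 \cdot 13\right)\right)}{3} = -473631 - \frac{2 \left(9 + 26\right) \left(-3 + \left(9 + 26\right)\right)}{3} = -473631 - \frac{2}{3} \cdot 35 \left(-3 + 35\right) = -473631 - \frac{2}{3} \cdot 35 \cdot 32 = -473631 - \frac{2240}{3} = - \frac{1423133}{3}$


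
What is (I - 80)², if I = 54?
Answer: 676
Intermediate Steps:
(I - 80)² = (54 - 80)² = (-26)² = 676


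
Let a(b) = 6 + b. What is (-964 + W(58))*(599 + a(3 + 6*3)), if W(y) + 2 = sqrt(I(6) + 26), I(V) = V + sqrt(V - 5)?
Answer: -604716 + 626*sqrt(33) ≈ -6.0112e+5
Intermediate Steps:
I(V) = V + sqrt(-5 + V)
W(y) = -2 + sqrt(33) (W(y) = -2 + sqrt((6 + sqrt(-5 + 6)) + 26) = -2 + sqrt((6 + sqrt(1)) + 26) = -2 + sqrt((6 + 1) + 26) = -2 + sqrt(7 + 26) = -2 + sqrt(33))
(-964 + W(58))*(599 + a(3 + 6*3)) = (-964 + (-2 + sqrt(33)))*(599 + (6 + (3 + 6*3))) = (-966 + sqrt(33))*(599 + (6 + (3 + 18))) = (-966 + sqrt(33))*(599 + (6 + 21)) = (-966 + sqrt(33))*(599 + 27) = (-966 + sqrt(33))*626 = -604716 + 626*sqrt(33)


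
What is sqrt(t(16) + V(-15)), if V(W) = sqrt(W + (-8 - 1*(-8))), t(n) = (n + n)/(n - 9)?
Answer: sqrt(224 + 49*I*sqrt(15))/7 ≈ 2.2981 + 0.84263*I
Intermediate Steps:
t(n) = 2*n/(-9 + n) (t(n) = (2*n)/(-9 + n) = 2*n/(-9 + n))
V(W) = sqrt(W) (V(W) = sqrt(W + (-8 + 8)) = sqrt(W + 0) = sqrt(W))
sqrt(t(16) + V(-15)) = sqrt(2*16/(-9 + 16) + sqrt(-15)) = sqrt(2*16/7 + I*sqrt(15)) = sqrt(2*16*(1/7) + I*sqrt(15)) = sqrt(32/7 + I*sqrt(15))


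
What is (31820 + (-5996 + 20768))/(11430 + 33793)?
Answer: 46592/45223 ≈ 1.0303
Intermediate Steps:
(31820 + (-5996 + 20768))/(11430 + 33793) = (31820 + 14772)/45223 = 46592*(1/45223) = 46592/45223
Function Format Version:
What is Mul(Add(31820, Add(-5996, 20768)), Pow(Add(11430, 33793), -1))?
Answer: Rational(46592, 45223) ≈ 1.0303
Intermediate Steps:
Mul(Add(31820, Add(-5996, 20768)), Pow(Add(11430, 33793), -1)) = Mul(Add(31820, 14772), Pow(45223, -1)) = Mul(46592, Rational(1, 45223)) = Rational(46592, 45223)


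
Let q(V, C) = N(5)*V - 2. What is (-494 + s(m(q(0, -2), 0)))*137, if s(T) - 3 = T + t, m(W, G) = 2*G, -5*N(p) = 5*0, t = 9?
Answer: -66034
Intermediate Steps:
N(p) = 0 (N(p) = -0 = -⅕*0 = 0)
q(V, C) = -2 (q(V, C) = 0*V - 2 = 0 - 2 = -2)
s(T) = 12 + T (s(T) = 3 + (T + 9) = 3 + (9 + T) = 12 + T)
(-494 + s(m(q(0, -2), 0)))*137 = (-494 + (12 + 2*0))*137 = (-494 + (12 + 0))*137 = (-494 + 12)*137 = -482*137 = -66034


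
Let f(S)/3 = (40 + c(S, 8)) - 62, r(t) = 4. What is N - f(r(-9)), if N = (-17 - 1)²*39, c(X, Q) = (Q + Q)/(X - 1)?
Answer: 12686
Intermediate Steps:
c(X, Q) = 2*Q/(-1 + X) (c(X, Q) = (2*Q)/(-1 + X) = 2*Q/(-1 + X))
f(S) = -66 + 48/(-1 + S) (f(S) = 3*((40 + 2*8/(-1 + S)) - 62) = 3*((40 + 16/(-1 + S)) - 62) = 3*(-22 + 16/(-1 + S)) = -66 + 48/(-1 + S))
N = 12636 (N = (-18)²*39 = 324*39 = 12636)
N - f(r(-9)) = 12636 - 6*(19 - 11*4)/(-1 + 4) = 12636 - 6*(19 - 44)/3 = 12636 - 6*(-25)/3 = 12636 - 1*(-50) = 12636 + 50 = 12686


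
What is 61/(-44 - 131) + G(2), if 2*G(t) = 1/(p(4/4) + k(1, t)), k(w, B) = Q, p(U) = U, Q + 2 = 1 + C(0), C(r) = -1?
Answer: -297/350 ≈ -0.84857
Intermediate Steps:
Q = -2 (Q = -2 + (1 - 1) = -2 + 0 = -2)
k(w, B) = -2
G(t) = -½ (G(t) = 1/(2*(4/4 - 2)) = 1/(2*(4*(¼) - 2)) = 1/(2*(1 - 2)) = (½)/(-1) = (½)*(-1) = -½)
61/(-44 - 131) + G(2) = 61/(-44 - 131) - ½ = 61/(-175) - ½ = -1/175*61 - ½ = -61/175 - ½ = -297/350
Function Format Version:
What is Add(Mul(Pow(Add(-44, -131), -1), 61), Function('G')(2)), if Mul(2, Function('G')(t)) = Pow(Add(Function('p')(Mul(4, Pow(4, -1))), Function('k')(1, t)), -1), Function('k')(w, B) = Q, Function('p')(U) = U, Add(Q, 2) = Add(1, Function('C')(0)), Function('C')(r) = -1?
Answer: Rational(-297, 350) ≈ -0.84857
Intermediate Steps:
Q = -2 (Q = Add(-2, Add(1, -1)) = Add(-2, 0) = -2)
Function('k')(w, B) = -2
Function('G')(t) = Rational(-1, 2) (Function('G')(t) = Mul(Rational(1, 2), Pow(Add(Mul(4, Pow(4, -1)), -2), -1)) = Mul(Rational(1, 2), Pow(Add(Mul(4, Rational(1, 4)), -2), -1)) = Mul(Rational(1, 2), Pow(Add(1, -2), -1)) = Mul(Rational(1, 2), Pow(-1, -1)) = Mul(Rational(1, 2), -1) = Rational(-1, 2))
Add(Mul(Pow(Add(-44, -131), -1), 61), Function('G')(2)) = Add(Mul(Pow(Add(-44, -131), -1), 61), Rational(-1, 2)) = Add(Mul(Pow(-175, -1), 61), Rational(-1, 2)) = Add(Mul(Rational(-1, 175), 61), Rational(-1, 2)) = Add(Rational(-61, 175), Rational(-1, 2)) = Rational(-297, 350)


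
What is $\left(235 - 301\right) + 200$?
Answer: $134$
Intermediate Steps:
$\left(235 - 301\right) + 200 = -66 + 200 = 134$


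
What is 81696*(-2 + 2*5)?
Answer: 653568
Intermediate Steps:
81696*(-2 + 2*5) = 81696*(-2 + 10) = 81696*8 = 653568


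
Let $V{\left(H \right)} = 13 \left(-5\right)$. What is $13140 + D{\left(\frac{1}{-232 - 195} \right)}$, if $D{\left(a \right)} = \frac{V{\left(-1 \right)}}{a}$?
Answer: $40895$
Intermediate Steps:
$V{\left(H \right)} = -65$
$D{\left(a \right)} = - \frac{65}{a}$
$13140 + D{\left(\frac{1}{-232 - 195} \right)} = 13140 - \frac{65}{\frac{1}{-232 - 195}} = 13140 - \frac{65}{\frac{1}{-427}} = 13140 - \frac{65}{- \frac{1}{427}} = 13140 - -27755 = 13140 + 27755 = 40895$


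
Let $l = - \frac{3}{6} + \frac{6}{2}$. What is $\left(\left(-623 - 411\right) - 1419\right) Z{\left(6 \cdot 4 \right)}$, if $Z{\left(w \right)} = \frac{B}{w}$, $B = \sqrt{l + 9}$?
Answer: $- \frac{2453 \sqrt{46}}{48} \approx -346.61$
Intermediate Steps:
$l = \frac{5}{2}$ ($l = \left(-3\right) \frac{1}{6} + 6 \cdot \frac{1}{2} = - \frac{1}{2} + 3 = \frac{5}{2} \approx 2.5$)
$B = \frac{\sqrt{46}}{2}$ ($B = \sqrt{\frac{5}{2} + 9} = \sqrt{\frac{23}{2}} = \frac{\sqrt{46}}{2} \approx 3.3912$)
$Z{\left(w \right)} = \frac{\sqrt{46}}{2 w}$ ($Z{\left(w \right)} = \frac{\frac{1}{2} \sqrt{46}}{w} = \frac{\sqrt{46}}{2 w}$)
$\left(\left(-623 - 411\right) - 1419\right) Z{\left(6 \cdot 4 \right)} = \left(\left(-623 - 411\right) - 1419\right) \frac{\sqrt{46}}{2 \cdot 6 \cdot 4} = \left(-1034 - 1419\right) \frac{\sqrt{46}}{2 \cdot 24} = - 2453 \cdot \frac{1}{2} \sqrt{46} \cdot \frac{1}{24} = - 2453 \frac{\sqrt{46}}{48} = - \frac{2453 \sqrt{46}}{48}$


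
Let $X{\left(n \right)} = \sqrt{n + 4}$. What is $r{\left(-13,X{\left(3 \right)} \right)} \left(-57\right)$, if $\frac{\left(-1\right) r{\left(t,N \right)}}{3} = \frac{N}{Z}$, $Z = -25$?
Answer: $- \frac{171 \sqrt{7}}{25} \approx -18.097$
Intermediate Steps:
$X{\left(n \right)} = \sqrt{4 + n}$
$r{\left(t,N \right)} = \frac{3 N}{25}$ ($r{\left(t,N \right)} = - 3 \frac{N}{-25} = - 3 N \left(- \frac{1}{25}\right) = - 3 \left(- \frac{N}{25}\right) = \frac{3 N}{25}$)
$r{\left(-13,X{\left(3 \right)} \right)} \left(-57\right) = \frac{3 \sqrt{4 + 3}}{25} \left(-57\right) = \frac{3 \sqrt{7}}{25} \left(-57\right) = - \frac{171 \sqrt{7}}{25}$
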